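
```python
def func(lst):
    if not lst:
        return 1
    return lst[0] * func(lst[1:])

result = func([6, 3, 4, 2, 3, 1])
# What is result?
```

Product over [6, 3, 4, 2, 3, 1] = 6 * 3 * 4 * 2 * 3 * 1 = 432

Answer: 432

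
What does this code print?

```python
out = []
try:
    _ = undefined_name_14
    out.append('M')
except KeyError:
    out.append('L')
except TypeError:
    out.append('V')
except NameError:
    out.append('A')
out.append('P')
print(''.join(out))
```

Execution trace: 'A' (except NameError) → 'P' (after the try/except). Output: AP

Answer: AP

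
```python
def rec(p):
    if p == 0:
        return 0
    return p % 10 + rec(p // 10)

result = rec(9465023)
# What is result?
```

Sum of digits of 9465023: 3 + 2 + 0 + 5 + 6 + 4 + 9 = 29

Answer: 29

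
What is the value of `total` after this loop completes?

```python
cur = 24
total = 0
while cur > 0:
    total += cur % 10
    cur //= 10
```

Sum digits of 24
`total` takes the values: 0 → 4 → 6

Answer: 6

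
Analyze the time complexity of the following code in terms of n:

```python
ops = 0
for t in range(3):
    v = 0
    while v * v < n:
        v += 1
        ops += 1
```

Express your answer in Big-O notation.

Each loop level contributes: 1 × √n. Multiplying the contributions gives O(√n).

Answer: O(√n)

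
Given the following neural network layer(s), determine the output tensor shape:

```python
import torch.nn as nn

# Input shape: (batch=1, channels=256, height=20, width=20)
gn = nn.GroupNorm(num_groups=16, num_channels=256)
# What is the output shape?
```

Input: (1, 256, 20, 20) -> Output: (1, 256, 20, 20)

Answer: (1, 256, 20, 20)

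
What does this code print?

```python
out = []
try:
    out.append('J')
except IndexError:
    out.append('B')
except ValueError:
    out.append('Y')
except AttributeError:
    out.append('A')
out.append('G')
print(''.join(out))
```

Execution trace: 'J' (try body, no exception) → 'G' (after the try/except). Output: JG

Answer: JG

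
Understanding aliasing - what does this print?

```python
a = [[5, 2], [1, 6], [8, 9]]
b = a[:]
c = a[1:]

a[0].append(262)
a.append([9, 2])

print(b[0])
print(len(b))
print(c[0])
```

Key concept: slice with nested mutation.
Step by step:
`a = [[5, 2], [1, 6], [8, 9]]` → a = [[5, 2], [1, 6], [8, 9]]
`b = a[:]` → b = [[5, 2], [1, 6], [8, 9]]
`c = a[1:]` → c = [[1, 6], [8, 9]]
`a[0].append(262)` → a = [[5, 2, 262], [1, 6], [8, 9]]; b = [[5, 2, 262], [1, 6], [8, 9]]
`a.append([9, 2])` → a = [[5, 2, 262], [1, 6], [8, 9], [9, 2]]
`print(b[0])` → prints [5, 2, 262]
`print(len(b))` → prints 3
`print(c[0])` → prints [1, 6]

Answer:
[5, 2, 262]
3
[1, 6]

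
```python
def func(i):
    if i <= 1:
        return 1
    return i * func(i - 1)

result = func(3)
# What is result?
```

func(3) = 3 * 2 * 1 = 6

Answer: 6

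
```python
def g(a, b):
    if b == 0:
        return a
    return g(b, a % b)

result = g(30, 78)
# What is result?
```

g(30, 78) -> g(78, 30) -> g(30, 18) -> g(18, 12) -> g(12, 6) -> g(6, 0) -> 6

Answer: 6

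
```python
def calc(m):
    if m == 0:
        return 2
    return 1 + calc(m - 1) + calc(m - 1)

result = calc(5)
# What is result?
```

calc(m) = 1 + 2·calc(m-1), calc(0)=2. Closed form: (2+1)·2^5 - 1 = 95.

Answer: 95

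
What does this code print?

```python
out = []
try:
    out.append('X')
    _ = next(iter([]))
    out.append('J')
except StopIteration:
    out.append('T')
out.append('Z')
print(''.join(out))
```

Execution trace: 'X' (try body) → 'T' (except StopIteration) → 'Z' (after the try/except). Output: XTZ

Answer: XTZ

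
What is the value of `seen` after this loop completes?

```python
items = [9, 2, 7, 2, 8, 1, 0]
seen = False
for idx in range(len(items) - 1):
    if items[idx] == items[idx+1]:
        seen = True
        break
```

Check consecutive duplicates in [9, 2, 7, 2, 8, 1, 0]
`seen` takes the values: False

Answer: False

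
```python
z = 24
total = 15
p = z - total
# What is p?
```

Trace:
`z = 24` → z = 24
`total = 15` → total = 15
`p = z - total` → p = 9
So p = 9

Answer: 9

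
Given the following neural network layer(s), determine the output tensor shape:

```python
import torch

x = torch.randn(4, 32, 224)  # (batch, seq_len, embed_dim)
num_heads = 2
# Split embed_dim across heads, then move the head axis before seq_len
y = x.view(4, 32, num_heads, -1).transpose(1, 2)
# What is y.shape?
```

Input: (4, 32, 224) -> head_dim = 224 // 2 = 112; after view: (4, 32, 2, 112) -> after transpose(1, 2): (4, 2, 32, 112) -> Output: (4, 2, 32, 112)

Answer: (4, 2, 32, 112)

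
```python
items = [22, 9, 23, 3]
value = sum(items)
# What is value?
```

Trace:
`items = [22, 9, 23, 3]` → items = [22, 9, 23, 3]
`value = sum(items)` → value = 57
So value = 57

Answer: 57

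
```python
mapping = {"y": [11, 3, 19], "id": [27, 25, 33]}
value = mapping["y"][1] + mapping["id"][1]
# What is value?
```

Trace:
`mapping = {"y": [11, 3, 19], "id": [27, 25, 33]}` → mapping = {'y': [11, 3, 19], 'id': [27, 25, 33]}
`value = mapping["y"][1] + mapping["id"][1]` → value = 28
So value = 28

Answer: 28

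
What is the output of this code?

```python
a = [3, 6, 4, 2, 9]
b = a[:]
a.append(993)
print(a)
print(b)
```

Key concept: slice [:] creates copy.
Step by step:
`a = [3, 6, 4, 2, 9]` → a = [3, 6, 4, 2, 9]
`b = a[:]` → b = [3, 6, 4, 2, 9]
`a.append(993)` → a = [3, 6, 4, 2, 9, 993]
`print(a)` → prints [3, 6, 4, 2, 9, 993]
`print(b)` → prints [3, 6, 4, 2, 9]

Answer:
[3, 6, 4, 2, 9, 993]
[3, 6, 4, 2, 9]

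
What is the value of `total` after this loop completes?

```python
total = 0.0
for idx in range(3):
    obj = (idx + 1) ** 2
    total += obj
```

Sum of squared losses 1² + 2² + ... + 3²
`total` takes the values: 0.0 → 1.0 → 5.0 → 14.0

Answer: 14.0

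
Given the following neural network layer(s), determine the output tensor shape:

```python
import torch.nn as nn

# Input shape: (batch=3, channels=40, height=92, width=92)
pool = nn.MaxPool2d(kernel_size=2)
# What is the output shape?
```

Input: (3, 40, 92, 92) -> Output: (3, 40, 46, 46)

Answer: (3, 40, 46, 46)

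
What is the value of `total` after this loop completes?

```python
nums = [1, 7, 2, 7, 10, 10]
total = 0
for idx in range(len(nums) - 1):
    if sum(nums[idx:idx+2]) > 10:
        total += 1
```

Count windows with sum > 10
`total` takes the values: 0 → 1 → 2

Answer: 2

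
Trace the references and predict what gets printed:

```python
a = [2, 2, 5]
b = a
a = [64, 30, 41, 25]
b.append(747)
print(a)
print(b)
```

Key concept: rebinding vs mutation: a is rebound to a new list, b still points at the original.
Step by step:
`a = [2, 2, 5]` → a = [2, 2, 5]
`b = a` → b = [2, 2, 5] (same object as a)
`a = [64, 30, 41, 25]` → a = [64, 30, 41, 25]
`b.append(747)` → b = [2, 2, 5, 747]
`print(a)` → prints [64, 30, 41, 25]
`print(b)` → prints [2, 2, 5, 747]

Answer:
[64, 30, 41, 25]
[2, 2, 5, 747]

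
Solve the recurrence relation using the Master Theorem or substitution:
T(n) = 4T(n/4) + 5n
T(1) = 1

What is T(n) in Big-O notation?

By Master Theorem: a=4, b=4, f(n)=5n. Since log_4(4) = 1 and f(n) = Θ(n^1), Case 2 applies. T(n) = O(n log n).

Answer: O(n log n)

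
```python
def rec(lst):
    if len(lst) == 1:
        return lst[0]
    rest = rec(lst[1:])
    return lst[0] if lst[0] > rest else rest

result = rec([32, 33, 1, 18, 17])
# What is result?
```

Recursive max over [32, 33, 1, 18, 17] = 33

Answer: 33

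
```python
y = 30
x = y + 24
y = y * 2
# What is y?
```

Trace:
`y = 30` → y = 30
`x = y + 24` → x = 54
`y = y * 2` → y = 60
So y = 60

Answer: 60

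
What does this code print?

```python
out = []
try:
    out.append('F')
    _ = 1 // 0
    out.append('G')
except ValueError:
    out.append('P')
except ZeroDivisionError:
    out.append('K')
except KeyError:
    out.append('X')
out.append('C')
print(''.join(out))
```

Execution trace: 'F' (try body) → 'K' (except ZeroDivisionError) → 'C' (after the try/except). Output: FKC

Answer: FKC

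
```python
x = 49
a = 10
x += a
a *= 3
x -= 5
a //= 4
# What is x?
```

Trace:
`x = 49` → x = 49
`a = 10` → a = 10
`x += a` → x = 59
`a *= 3` → a = 30
`x -= 5` → x = 54
`a //= 4` → a = 7
So x = 54

Answer: 54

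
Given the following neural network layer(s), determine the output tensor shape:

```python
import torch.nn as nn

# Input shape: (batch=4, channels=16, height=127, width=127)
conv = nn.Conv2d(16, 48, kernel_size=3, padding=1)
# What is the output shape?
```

Input: (4, 16, 127, 127) -> Output: (4, 48, 127, 127)

Answer: (4, 48, 127, 127)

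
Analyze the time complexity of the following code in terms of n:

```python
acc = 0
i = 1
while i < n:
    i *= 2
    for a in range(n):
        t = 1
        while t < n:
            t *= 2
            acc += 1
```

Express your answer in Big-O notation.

Each loop level contributes: log n × n × log n. Multiplying the contributions gives O(n log² n).

Answer: O(n log² n)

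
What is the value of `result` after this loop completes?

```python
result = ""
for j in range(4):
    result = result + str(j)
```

Concatenate digits 0 to 3
`result` takes the values: "" → "0" → "01" → "012" → "0123"

Answer: "0123"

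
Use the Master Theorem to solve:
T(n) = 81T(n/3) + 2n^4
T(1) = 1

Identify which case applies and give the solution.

a=81, b=3, f(n)=2n^4. log_3(81) = 4. Since c=4 = 4, Case 2 applies: T(n) = Θ(n^log_b(a) · log n) = O(n^4 log n).

Answer: O(n^4 log n) - Case 2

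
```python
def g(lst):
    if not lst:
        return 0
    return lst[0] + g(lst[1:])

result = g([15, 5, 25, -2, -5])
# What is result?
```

15 + 5 + 25 + (-2) + (-5) + 0 = 38

Answer: 38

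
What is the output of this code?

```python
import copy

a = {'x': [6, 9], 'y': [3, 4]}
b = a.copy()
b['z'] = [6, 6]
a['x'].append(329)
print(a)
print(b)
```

Key concept: shallow copy of dict with mutable values.
Step by step:
`a = {'x': [6, 9], 'y': [3, 4]}` → a = {'x': [6, 9], 'y': [3, 4]}
`b = a.copy()` → b = {'x': [6, 9], 'y': [3, 4]}
`b['z'] = [6, 6]` → b = {'x': [6, 9], 'y': [3, 4], 'z': [6, 6]}
`a['x'].append(329)` → a = {'x': [6, 9, 329], 'y': [3, 4]}; b = {'x': [6, 9, 329], 'y': [3, 4], 'z': [6, 6]}
`print(a)` → prints {'x': [6, 9, 329], 'y': [3, 4]}
`print(b)` → prints {'x': [6, 9, 329], 'y': [3, 4], 'z': [6, 6]}

Answer:
{'x': [6, 9, 329], 'y': [3, 4]}
{'x': [6, 9, 329], 'y': [3, 4], 'z': [6, 6]}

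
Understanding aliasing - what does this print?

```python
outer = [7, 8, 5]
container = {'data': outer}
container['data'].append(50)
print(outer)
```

Key concept: dict holds reference to list.
Step by step:
`outer = [7, 8, 5]` → outer = [7, 8, 5]
`container = {'data': outer}` → container = {'data': [7, 8, 5]}
`container['data'].append(50)` → outer = [7, 8, 5, 50]; container = {'data': [7, 8, 5, 50]}
`print(outer)` → prints [7, 8, 5, 50]

Answer: [7, 8, 5, 50]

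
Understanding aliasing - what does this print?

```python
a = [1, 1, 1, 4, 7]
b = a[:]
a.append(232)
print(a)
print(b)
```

Key concept: slice [:] creates copy.
Step by step:
`a = [1, 1, 1, 4, 7]` → a = [1, 1, 1, 4, 7]
`b = a[:]` → b = [1, 1, 1, 4, 7]
`a.append(232)` → a = [1, 1, 1, 4, 7, 232]
`print(a)` → prints [1, 1, 1, 4, 7, 232]
`print(b)` → prints [1, 1, 1, 4, 7]

Answer:
[1, 1, 1, 4, 7, 232]
[1, 1, 1, 4, 7]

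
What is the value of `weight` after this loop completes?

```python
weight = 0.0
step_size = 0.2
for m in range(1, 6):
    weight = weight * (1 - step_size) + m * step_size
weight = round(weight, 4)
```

Moving average with lr=0.2
`weight` takes the values: 0.0 → 0.2 → 0.56 → 1.048 → 1.6384 → 2.31072 → 2.3107

Answer: 2.3107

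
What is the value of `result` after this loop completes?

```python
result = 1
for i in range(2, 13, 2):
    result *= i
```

Product of even numbers 2 to 12
`result` takes the values: 1 → 2 → 8 → 48 → 384 → 3840 → 46080

Answer: 46080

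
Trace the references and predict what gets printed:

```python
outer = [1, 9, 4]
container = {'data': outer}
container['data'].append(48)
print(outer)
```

Key concept: dict holds reference to list.
Step by step:
`outer = [1, 9, 4]` → outer = [1, 9, 4]
`container = {'data': outer}` → container = {'data': [1, 9, 4]}
`container['data'].append(48)` → outer = [1, 9, 4, 48]; container = {'data': [1, 9, 4, 48]}
`print(outer)` → prints [1, 9, 4, 48]

Answer: [1, 9, 4, 48]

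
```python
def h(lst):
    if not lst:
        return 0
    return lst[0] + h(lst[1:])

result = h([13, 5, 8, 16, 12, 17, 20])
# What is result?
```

13 + 5 + 8 + 16 + 12 + 17 + 20 + 0 = 91

Answer: 91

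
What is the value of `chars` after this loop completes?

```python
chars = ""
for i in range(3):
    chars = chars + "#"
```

Repeat '#' 3 times
`chars` takes the values: "" → "#" → "##" → "###"

Answer: "###"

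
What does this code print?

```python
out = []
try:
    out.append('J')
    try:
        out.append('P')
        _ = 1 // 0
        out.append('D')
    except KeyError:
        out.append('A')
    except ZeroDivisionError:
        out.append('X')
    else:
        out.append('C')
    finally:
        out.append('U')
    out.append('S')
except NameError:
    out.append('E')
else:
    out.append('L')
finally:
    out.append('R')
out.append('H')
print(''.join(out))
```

Execution trace: 'J' (try body) → 'P' (inner try body) → 'X' (inner except ZeroDivisionError) → 'U' (inner finally) → 'S' (try body, no exception) → 'L' (else) → 'R' (finally) → 'H' (after the try/except). Output: JPXUSLRH

Answer: JPXUSLRH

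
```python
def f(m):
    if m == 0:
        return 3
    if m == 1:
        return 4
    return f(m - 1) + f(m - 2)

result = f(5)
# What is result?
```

Build up from base cases: f(0)=3, f(1)=4, f(2)=7, f(3)=11, f(4)=18, f(5)=29

Answer: 29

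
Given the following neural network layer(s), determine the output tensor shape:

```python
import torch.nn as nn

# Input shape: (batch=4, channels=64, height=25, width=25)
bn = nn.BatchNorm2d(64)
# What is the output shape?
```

Input: (4, 64, 25, 25) -> Output: (4, 64, 25, 25)

Answer: (4, 64, 25, 25)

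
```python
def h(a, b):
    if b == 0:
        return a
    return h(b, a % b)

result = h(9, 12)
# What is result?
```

h(9, 12) -> h(12, 9) -> h(9, 3) -> h(3, 0) -> 3

Answer: 3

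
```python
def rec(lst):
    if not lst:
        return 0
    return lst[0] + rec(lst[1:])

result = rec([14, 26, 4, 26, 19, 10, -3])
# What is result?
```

14 + 26 + 4 + 26 + 19 + 10 + (-3) + 0 = 96

Answer: 96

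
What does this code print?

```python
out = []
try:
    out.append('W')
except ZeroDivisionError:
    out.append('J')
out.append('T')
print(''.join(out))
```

Execution trace: 'W' (try body, no exception) → 'T' (after the try/except). Output: WT

Answer: WT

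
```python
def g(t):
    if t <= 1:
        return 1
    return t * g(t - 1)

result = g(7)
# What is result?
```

g(7) = 7 * 6 * 5 * 4 * 3 * 2 * 1 = 5040

Answer: 5040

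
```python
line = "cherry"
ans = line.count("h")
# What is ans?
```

Trace:
`line = "cherry"` → line = 'cherry'
`ans = line.count("h")` → ans = 1
So ans = 1

Answer: 1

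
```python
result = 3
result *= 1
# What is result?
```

Trace:
`result = 3` → result = 3
`result *= 1` → result = 3
So result = 3

Answer: 3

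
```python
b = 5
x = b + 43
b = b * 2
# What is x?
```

Trace:
`b = 5` → b = 5
`x = b + 43` → x = 48
`b = b * 2` → b = 10
So x = 48

Answer: 48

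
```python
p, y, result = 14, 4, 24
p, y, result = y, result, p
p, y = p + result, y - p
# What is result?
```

Trace:
`p, y, result = 14, 4, 24` → p = 14; y = 4; result = 24
`p, y, result = y, result, p` → p = 4; y = 24; result = 14
`p, y = p + result, y - p` → p = 18; y = 20
So result = 14

Answer: 14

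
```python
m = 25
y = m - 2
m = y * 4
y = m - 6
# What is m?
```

Trace:
`m = 25` → m = 25
`y = m - 2` → y = 23
`m = y * 4` → m = 92
`y = m - 6` → y = 86
So m = 92

Answer: 92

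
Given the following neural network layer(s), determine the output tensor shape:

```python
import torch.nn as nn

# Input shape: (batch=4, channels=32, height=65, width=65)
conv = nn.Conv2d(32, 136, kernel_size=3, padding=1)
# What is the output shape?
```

Input: (4, 32, 65, 65) -> Output: (4, 136, 65, 65)

Answer: (4, 136, 65, 65)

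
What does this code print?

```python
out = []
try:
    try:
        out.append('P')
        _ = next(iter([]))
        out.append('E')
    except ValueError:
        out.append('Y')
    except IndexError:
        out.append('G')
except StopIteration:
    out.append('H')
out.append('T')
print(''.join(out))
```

Execution trace: 'P' (try body) → 'H' (outer except StopIteration) → 'T' (after the try/except). Output: PHT

Answer: PHT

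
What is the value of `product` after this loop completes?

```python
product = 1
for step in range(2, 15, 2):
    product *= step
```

Product of even numbers 2 to 14
`product` takes the values: 1 → 2 → 8 → 48 → 384 → 3840 → 46080 → 645120

Answer: 645120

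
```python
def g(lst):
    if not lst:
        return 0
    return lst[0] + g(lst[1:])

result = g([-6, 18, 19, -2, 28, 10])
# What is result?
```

(-6) + 18 + 19 + (-2) + 28 + 10 + 0 = 67

Answer: 67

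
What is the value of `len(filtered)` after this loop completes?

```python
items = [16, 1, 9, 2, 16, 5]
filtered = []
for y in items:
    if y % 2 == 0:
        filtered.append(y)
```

Count even numbers in [16, 1, 9, 2, 16, 5]
`filtered` takes the values: [] → [16] → [16, 2] → [16, 2, 16]
So `len(filtered)` = 3

Answer: 3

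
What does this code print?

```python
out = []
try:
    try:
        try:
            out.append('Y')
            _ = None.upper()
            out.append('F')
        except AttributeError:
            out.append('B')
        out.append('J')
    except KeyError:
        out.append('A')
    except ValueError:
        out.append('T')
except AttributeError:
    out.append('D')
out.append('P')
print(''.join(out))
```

Execution trace: 'Y' (inner try body) → 'B' (inner except AttributeError) → 'J' (try body, no exception) → 'P' (after the try/except). Output: YBJP

Answer: YBJP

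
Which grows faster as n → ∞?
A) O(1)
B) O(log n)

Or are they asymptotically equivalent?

O(1) vs O(log n): Higher order terms dominate.

Answer: B) O(log n) grows faster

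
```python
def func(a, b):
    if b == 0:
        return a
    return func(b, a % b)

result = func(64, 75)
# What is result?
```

func(64, 75) -> func(75, 64) -> func(64, 11) -> func(11, 9) -> func(9, 2) -> func(2, 1) -> func(1, 0) -> 1

Answer: 1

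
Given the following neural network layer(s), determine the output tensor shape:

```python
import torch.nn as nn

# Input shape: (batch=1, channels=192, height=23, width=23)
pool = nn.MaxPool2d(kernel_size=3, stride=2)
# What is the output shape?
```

Input: (1, 192, 23, 23) -> Output: (1, 192, 11, 11)

Answer: (1, 192, 11, 11)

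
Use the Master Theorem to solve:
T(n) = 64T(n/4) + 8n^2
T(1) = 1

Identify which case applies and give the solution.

a=64, b=4, f(n)=8n^2. log_4(64) = 3. Since c=2 < 3, Case 1 applies: T(n) = Θ(n^log_b(a)) = O(n^3).

Answer: O(n^3) - Case 1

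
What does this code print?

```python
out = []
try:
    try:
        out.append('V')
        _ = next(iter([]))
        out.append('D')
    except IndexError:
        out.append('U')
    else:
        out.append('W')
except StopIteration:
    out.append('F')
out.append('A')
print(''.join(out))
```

Execution trace: 'V' (try body) → 'F' (outer except StopIteration) → 'A' (after the try/except). Output: VFA

Answer: VFA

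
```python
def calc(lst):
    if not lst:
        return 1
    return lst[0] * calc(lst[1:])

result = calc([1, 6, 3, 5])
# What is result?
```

Product over [1, 6, 3, 5] = 1 * 6 * 3 * 5 = 90

Answer: 90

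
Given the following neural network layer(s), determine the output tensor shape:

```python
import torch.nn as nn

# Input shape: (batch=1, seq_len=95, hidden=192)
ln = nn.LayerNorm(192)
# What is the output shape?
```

Input: (1, 95, 192) -> Output: (1, 95, 192)

Answer: (1, 95, 192)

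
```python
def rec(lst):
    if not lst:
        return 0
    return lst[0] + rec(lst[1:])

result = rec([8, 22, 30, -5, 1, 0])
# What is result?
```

8 + 22 + 30 + (-5) + 1 + 0 + 0 = 56

Answer: 56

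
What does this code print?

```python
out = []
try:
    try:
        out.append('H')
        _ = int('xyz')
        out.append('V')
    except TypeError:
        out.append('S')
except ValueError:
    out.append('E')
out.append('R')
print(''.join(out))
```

Execution trace: 'H' (try body) → 'E' (outer except ValueError) → 'R' (after the try/except). Output: HER

Answer: HER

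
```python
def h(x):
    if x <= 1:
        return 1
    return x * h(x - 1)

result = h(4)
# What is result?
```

h(4) = 4 * 3 * 2 * 1 = 24

Answer: 24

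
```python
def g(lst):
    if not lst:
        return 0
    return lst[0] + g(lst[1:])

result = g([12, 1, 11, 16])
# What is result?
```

12 + 1 + 11 + 16 + 0 = 40

Answer: 40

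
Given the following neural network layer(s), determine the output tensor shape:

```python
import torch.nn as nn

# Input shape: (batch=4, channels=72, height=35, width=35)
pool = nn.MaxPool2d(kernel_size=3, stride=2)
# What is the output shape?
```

Input: (4, 72, 35, 35) -> Output: (4, 72, 17, 17)

Answer: (4, 72, 17, 17)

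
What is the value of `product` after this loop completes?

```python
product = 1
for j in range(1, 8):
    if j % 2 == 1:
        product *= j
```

Product of odd numbers 1 to 7
`product` takes the values: 1 → 3 → 15 → 105

Answer: 105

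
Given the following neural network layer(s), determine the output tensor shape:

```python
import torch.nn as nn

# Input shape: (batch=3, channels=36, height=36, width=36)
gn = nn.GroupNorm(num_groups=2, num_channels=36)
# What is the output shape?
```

Input: (3, 36, 36, 36) -> Output: (3, 36, 36, 36)

Answer: (3, 36, 36, 36)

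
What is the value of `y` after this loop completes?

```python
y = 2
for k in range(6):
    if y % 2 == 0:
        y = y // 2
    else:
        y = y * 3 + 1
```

Collatz-style transformation from 2
`y` takes the values: 2 → 1 → 4 → 2 → 1 → 4 → 2

Answer: 2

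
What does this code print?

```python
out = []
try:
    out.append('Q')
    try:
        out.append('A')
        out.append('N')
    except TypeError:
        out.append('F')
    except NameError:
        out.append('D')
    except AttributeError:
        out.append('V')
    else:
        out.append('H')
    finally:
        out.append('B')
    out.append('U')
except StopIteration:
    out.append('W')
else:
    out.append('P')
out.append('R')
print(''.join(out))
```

Execution trace: 'Q' (try body) → 'A' (inner try body) → 'N' (inner try body, no exception) → 'H' (inner else) → 'B' (inner finally) → 'U' (try body, no exception) → 'P' (else) → 'R' (after the try/except). Output: QANHBUPR

Answer: QANHBUPR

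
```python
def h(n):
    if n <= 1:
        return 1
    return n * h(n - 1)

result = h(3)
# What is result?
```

h(3) = 3 * 2 * 1 = 6

Answer: 6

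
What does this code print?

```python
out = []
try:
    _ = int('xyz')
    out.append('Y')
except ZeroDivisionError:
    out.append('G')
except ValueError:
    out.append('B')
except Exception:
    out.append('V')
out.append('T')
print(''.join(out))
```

Execution trace: 'B' (except ValueError) → 'T' (after the try/except). Output: BT

Answer: BT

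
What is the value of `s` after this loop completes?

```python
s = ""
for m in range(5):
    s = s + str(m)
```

Concatenate digits 0 to 4
`s` takes the values: "" → "0" → "01" → "012" → "0123" → "01234"

Answer: "01234"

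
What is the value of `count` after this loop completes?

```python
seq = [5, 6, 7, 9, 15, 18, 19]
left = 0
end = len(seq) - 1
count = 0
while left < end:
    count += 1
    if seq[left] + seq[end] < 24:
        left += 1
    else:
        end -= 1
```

Steps to find pair summing to 24
`count` takes the values: 0 → 1 → 2 → 3 → 4 → 5 → 6

Answer: 6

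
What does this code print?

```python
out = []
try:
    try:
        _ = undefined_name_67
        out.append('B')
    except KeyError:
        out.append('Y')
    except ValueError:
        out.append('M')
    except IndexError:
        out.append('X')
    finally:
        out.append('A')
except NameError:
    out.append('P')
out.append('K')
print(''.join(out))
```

Execution trace: 'A' (finally) → 'P' (outer except NameError) → 'K' (after the try/except). Output: APK

Answer: APK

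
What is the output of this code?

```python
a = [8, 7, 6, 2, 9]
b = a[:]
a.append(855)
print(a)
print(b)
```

Key concept: slice [:] creates copy.
Step by step:
`a = [8, 7, 6, 2, 9]` → a = [8, 7, 6, 2, 9]
`b = a[:]` → b = [8, 7, 6, 2, 9]
`a.append(855)` → a = [8, 7, 6, 2, 9, 855]
`print(a)` → prints [8, 7, 6, 2, 9, 855]
`print(b)` → prints [8, 7, 6, 2, 9]

Answer:
[8, 7, 6, 2, 9, 855]
[8, 7, 6, 2, 9]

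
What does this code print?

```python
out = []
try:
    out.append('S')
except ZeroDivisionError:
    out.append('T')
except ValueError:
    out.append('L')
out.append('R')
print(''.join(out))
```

Execution trace: 'S' (try body, no exception) → 'R' (after the try/except). Output: SR

Answer: SR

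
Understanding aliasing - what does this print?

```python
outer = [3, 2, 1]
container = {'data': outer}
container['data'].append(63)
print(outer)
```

Key concept: dict holds reference to list.
Step by step:
`outer = [3, 2, 1]` → outer = [3, 2, 1]
`container = {'data': outer}` → container = {'data': [3, 2, 1]}
`container['data'].append(63)` → outer = [3, 2, 1, 63]; container = {'data': [3, 2, 1, 63]}
`print(outer)` → prints [3, 2, 1, 63]

Answer: [3, 2, 1, 63]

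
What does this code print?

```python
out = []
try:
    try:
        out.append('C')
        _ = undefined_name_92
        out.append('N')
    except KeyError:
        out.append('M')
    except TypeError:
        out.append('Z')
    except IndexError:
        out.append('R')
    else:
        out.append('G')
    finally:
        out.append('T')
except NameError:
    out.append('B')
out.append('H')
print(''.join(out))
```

Execution trace: 'C' (try body) → 'T' (finally) → 'B' (outer except NameError) → 'H' (after the try/except). Output: CTBH

Answer: CTBH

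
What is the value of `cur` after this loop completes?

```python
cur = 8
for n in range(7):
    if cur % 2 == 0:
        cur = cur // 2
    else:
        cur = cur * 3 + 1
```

Collatz-style transformation from 8
`cur` takes the values: 8 → 4 → 2 → 1 → 4 → 2 → 1 → 4

Answer: 4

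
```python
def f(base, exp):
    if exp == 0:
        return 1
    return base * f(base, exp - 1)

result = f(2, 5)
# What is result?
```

f(2, 5) = 2 * 2 * 2 * 2 * 2 = 32

Answer: 32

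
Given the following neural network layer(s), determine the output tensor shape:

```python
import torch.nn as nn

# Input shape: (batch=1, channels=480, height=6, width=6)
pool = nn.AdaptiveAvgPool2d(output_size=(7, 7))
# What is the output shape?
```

Input: (1, 480, 6, 6) -> Output: (1, 480, 7, 7)

Answer: (1, 480, 7, 7)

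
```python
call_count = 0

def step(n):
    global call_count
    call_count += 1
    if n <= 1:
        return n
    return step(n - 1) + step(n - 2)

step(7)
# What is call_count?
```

Calls(n) = 1 + Calls(n-1) + Calls(n-2); Calls(0)=Calls(1)=1. For n=7 this gives 41.

Answer: 41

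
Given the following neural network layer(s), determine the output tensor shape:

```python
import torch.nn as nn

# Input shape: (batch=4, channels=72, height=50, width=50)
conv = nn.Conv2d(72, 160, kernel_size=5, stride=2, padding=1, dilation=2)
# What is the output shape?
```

Input: (4, 72, 50, 50) -> Output: (4, 160, 22, 22)

Answer: (4, 160, 22, 22)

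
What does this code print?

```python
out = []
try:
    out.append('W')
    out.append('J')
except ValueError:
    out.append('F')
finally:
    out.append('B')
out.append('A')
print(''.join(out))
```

Execution trace: 'W' (try body) → 'J' (try body, no exception) → 'B' (finally) → 'A' (after the try/except). Output: WJBA

Answer: WJBA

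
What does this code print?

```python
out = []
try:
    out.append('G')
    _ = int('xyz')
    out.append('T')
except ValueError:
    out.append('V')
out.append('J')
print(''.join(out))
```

Execution trace: 'G' (try body) → 'V' (except ValueError) → 'J' (after the try/except). Output: GVJ

Answer: GVJ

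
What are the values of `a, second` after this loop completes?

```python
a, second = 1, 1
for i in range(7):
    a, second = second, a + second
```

Fibonacci: after 7 iterations
`a, second` takes the values: (1, 1) → (1, 2) → (2, 3) → (3, 5) → (5, 8) → (8, 13) → (13, 21) → (21, 34)

Answer: 21, 34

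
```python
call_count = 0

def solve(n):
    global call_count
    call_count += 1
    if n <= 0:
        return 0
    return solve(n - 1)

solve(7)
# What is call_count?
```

Linear recursion stepping by 1: 8 calls from n=7 down to ≤0.

Answer: 8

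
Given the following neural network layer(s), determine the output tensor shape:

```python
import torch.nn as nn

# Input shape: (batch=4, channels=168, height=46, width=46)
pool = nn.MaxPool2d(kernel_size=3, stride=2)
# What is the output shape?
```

Input: (4, 168, 46, 46) -> Output: (4, 168, 22, 22)

Answer: (4, 168, 22, 22)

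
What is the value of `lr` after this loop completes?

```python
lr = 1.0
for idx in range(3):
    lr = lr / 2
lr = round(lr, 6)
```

Halving LR 3 times: 1 / 2^3
`lr` takes the values: 1.0 → 0.5 → 0.25 → 0.125

Answer: 0.125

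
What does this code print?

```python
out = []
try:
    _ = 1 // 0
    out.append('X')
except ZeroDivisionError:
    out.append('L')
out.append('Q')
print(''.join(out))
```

Execution trace: 'L' (except ZeroDivisionError) → 'Q' (after the try/except). Output: LQ

Answer: LQ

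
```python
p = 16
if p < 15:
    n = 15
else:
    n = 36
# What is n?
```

Trace:
`p = 16` → p = 16
`if p < 15: ...` → p < 15 is False, take else branch → n = 36
So n = 36

Answer: 36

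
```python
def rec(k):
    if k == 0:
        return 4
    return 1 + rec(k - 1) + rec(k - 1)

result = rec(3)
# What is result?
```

rec(k) = 1 + 2·rec(k-1), rec(0)=4. Closed form: (4+1)·2^3 - 1 = 39.

Answer: 39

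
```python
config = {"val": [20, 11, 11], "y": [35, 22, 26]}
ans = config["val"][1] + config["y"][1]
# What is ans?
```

Trace:
`config = {"val": [20, 11, 11], "y": [35, 22, 26]}` → config = {'val': [20, 11, 11], 'y': [35, 22, 26]}
`ans = config["val"][1] + config["y"][1]` → ans = 33
So ans = 33

Answer: 33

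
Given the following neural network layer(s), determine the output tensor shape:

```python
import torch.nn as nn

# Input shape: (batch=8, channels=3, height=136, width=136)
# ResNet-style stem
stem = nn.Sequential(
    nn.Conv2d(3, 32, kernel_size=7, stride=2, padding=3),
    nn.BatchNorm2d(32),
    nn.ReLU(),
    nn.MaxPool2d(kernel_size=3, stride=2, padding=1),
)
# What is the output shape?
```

Input: (8, 3, 136, 136) -> after Conv2d 7x7 stride=2: (8, 32, 68, 68) -> Output: (8, 32, 34, 34)

Answer: (8, 32, 34, 34)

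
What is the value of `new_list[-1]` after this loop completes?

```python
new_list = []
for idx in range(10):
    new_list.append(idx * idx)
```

Last element of squares 0 to 9
`new_list` takes the values: [] → [0] → [0, 1] → [0, 1, 4] → [0, 1, 4, 9] → [0, 1, 4, 9, 16] → [0, 1, 4, 9, 16, 25] → [0, 1, 4, 9, 16, 25, 36] → [0, 1, 4, 9, 16, 25, 36, 49] → [0, 1, 4, 9, 16, 25, 36, 49, 64] → [0, 1, 4, 9, 16, 25, 36, 49, 64, 81]
So `new_list[-1]` = 81

Answer: 81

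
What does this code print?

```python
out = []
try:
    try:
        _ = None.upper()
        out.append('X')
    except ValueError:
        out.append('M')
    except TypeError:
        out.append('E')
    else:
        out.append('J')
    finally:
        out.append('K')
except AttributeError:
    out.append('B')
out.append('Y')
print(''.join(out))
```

Execution trace: 'K' (finally) → 'B' (outer except AttributeError) → 'Y' (after the try/except). Output: KBY

Answer: KBY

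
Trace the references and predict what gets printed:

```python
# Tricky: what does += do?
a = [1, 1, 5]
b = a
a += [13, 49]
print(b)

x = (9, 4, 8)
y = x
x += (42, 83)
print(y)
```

Key concept: += behavior differs for mutable vs immutable.
Step by step:
`a = [1, 1, 5]` → a = [1, 1, 5]
`b = a` → b = [1, 1, 5] (same object as a)
`a += [13, 49]` → a = [1, 1, 5, 13, 49] (same object as b); b = [1, 1, 5, 13, 49] (same object as a)
`print(b)` → prints [1, 1, 5, 13, 49]
`x = (9, 4, 8)` → x = (9, 4, 8)
`y = x` → y = (9, 4, 8)
`x += (42, 83)` → x = (9, 4, 8, 42, 83)
`print(y)` → prints (9, 4, 8)

Answer:
[1, 1, 5, 13, 49]
(9, 4, 8)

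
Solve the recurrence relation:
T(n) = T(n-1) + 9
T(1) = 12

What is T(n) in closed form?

Unrolling: T(n) = T(1) + 9·(n-1) = 12 + 9(n-1) = 9n + 3.

Answer: T(n) = 9n + 3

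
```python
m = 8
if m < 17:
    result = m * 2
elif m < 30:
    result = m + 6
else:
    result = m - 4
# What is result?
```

Trace:
`m = 8` → m = 8
`if m < 17: ...` → m < 17 is True → result = 16
So result = 16

Answer: 16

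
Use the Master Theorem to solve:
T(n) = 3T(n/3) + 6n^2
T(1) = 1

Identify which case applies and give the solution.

a=3, b=3, f(n)=6n^2. log_3(3) = 1. Since c=2 > 1 and the regularity condition holds (3(n/3)^2 = (3/3^2)n^2 with 3/3^2 < 1), Case 3 applies: T(n) = Θ(f(n)) = O(n^2).

Answer: O(n^2) - Case 3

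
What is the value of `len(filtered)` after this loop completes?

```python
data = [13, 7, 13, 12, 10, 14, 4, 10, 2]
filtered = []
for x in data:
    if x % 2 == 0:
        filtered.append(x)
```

Count even numbers in [13, 7, 13, 12, 10, 14, 4, 10, 2]
`filtered` takes the values: [] → [12] → [12, 10] → [12, 10, 14] → [12, 10, 14, 4] → [12, 10, 14, 4, 10] → [12, 10, 14, 4, 10, 2]
So `len(filtered)` = 6

Answer: 6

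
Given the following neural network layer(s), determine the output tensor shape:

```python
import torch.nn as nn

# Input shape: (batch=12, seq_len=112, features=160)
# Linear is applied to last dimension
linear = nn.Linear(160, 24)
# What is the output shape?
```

Input: (12, 112, 160) -> Output: (12, 112, 24)

Answer: (12, 112, 24)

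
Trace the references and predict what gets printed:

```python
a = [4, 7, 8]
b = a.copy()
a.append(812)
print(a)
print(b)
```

Key concept: list.copy() creates independent copy.
Step by step:
`a = [4, 7, 8]` → a = [4, 7, 8]
`b = a.copy()` → b = [4, 7, 8]
`a.append(812)` → a = [4, 7, 8, 812]
`print(a)` → prints [4, 7, 8, 812]
`print(b)` → prints [4, 7, 8]

Answer:
[4, 7, 8, 812]
[4, 7, 8]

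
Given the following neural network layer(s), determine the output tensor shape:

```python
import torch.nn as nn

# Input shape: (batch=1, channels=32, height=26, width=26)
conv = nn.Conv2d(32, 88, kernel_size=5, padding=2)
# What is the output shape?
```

Input: (1, 32, 26, 26) -> Output: (1, 88, 26, 26)

Answer: (1, 88, 26, 26)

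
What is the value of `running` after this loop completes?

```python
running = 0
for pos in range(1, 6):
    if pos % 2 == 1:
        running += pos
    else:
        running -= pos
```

Add odd, subtract even
`running` takes the values: 0 → 1 → -1 → 2 → -2 → 3

Answer: 3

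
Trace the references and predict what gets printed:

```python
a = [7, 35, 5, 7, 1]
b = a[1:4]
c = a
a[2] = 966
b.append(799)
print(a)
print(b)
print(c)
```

Key concept: slice vs alias.
Step by step:
`a = [7, 35, 5, 7, 1]` → a = [7, 35, 5, 7, 1]
`b = a[1:4]` → b = [35, 5, 7]
`c = a` → c = [7, 35, 5, 7, 1] (same object as a)
`a[2] = 966` → a = [7, 35, 966, 7, 1] (same object as c); c = [7, 35, 966, 7, 1] (same object as a)
`b.append(799)` → b = [35, 5, 7, 799]
`print(a)` → prints [7, 35, 966, 7, 1]
`print(b)` → prints [35, 5, 7, 799]
`print(c)` → prints [7, 35, 966, 7, 1]

Answer:
[7, 35, 966, 7, 1]
[35, 5, 7, 799]
[7, 35, 966, 7, 1]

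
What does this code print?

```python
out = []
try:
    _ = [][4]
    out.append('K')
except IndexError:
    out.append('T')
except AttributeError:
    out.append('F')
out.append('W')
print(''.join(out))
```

Execution trace: 'T' (except IndexError) → 'W' (after the try/except). Output: TW

Answer: TW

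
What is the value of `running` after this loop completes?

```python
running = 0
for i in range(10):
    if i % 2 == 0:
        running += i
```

Sum of even numbers 0 to 9
`running` takes the values: 0 → 2 → 6 → 12 → 20

Answer: 20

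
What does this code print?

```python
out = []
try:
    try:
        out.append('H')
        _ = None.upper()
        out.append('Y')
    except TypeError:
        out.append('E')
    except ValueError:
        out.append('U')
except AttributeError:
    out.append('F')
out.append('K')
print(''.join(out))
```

Execution trace: 'H' (try body) → 'F' (outer except AttributeError) → 'K' (after the try/except). Output: HFK

Answer: HFK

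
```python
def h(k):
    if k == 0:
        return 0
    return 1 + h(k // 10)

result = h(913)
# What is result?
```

Count of digits of 913: 3

Answer: 3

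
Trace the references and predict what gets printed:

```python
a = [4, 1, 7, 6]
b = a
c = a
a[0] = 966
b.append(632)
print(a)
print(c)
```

Key concept: multiple aliases.
Step by step:
`a = [4, 1, 7, 6]` → a = [4, 1, 7, 6]
`b = a` → b = [4, 1, 7, 6] (same object as a)
`c = a` → c = [4, 1, 7, 6] (same object as a, b)
`a[0] = 966` → a = [966, 1, 7, 6] (same object as b, c); b = [966, 1, 7, 6] (same object as a, c); c = [966, 1, 7, 6] (same object as a, b)
`b.append(632)` → a = [966, 1, 7, 6, 632] (same object as b, c); b = [966, 1, 7, 6, 632] (same object as a, c); c = [966, 1, 7, 6, 632] (same object as a, b)
`print(a)` → prints [966, 1, 7, 6, 632]
`print(c)` → prints [966, 1, 7, 6, 632]

Answer:
[966, 1, 7, 6, 632]
[966, 1, 7, 6, 632]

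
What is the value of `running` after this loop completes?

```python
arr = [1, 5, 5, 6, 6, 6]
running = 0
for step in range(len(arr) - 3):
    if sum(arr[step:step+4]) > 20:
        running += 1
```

Count windows with sum > 20
`running` takes the values: 0 → 1 → 2

Answer: 2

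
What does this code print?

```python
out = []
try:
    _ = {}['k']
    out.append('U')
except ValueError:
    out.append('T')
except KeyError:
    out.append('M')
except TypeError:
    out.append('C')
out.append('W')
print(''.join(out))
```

Execution trace: 'M' (except KeyError) → 'W' (after the try/except). Output: MW

Answer: MW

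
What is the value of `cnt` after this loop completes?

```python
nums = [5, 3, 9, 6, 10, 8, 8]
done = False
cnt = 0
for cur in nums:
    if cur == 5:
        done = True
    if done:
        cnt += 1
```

Count elements after first 5 in [5, 3, 9, 6, 10, 8, 8]
`cnt` takes the values: 0 → 1 → 2 → 3 → 4 → 5 → 6 → 7

Answer: 7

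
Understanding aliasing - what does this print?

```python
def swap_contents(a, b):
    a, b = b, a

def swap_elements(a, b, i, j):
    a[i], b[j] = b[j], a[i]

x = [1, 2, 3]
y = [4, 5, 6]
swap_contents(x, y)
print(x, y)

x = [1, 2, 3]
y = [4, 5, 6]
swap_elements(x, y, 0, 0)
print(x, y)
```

Key concept: parameter rebinding vs mutation.
Step by step:
`x = [1, 2, 3]` → x = [1, 2, 3]
`y = [4, 5, 6]` → y = [4, 5, 6]
`swap_contents(x, y)` → no visible change to tracked variables
`print(x, y)` → prints [1, 2, 3] [4, 5, 6]
`x = [1, 2, 3]` → x = [1, 2, 3]
`y = [4, 5, 6]` → y = [4, 5, 6]
`swap_elements(x, y, 0, 0)` → x = [4, 2, 3]; y = [1, 5, 6]
`print(x, y)` → prints [4, 2, 3] [1, 5, 6]

Answer:
[1, 2, 3] [4, 5, 6]
[4, 2, 3] [1, 5, 6]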